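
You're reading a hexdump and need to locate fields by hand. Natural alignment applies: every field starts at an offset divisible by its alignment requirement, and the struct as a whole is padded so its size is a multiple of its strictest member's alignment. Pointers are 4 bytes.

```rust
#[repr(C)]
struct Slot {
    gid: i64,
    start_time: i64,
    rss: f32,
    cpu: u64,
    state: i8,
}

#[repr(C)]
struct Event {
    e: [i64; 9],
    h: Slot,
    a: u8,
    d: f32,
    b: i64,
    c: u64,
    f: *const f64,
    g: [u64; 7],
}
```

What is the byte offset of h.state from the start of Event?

104

Slot: @0: gid [8B, align 8] → 8; @8: start_time [8B, align 8] → 16; @16: rss [4B, align 4] → 20; +4 pad (align 8); @24: cpu [8B, align 8] → 32; @32: state [1B, align 1] → 33; +7 tail pad (align 8); size 40, align 8
@0: e [72B, align 8] → 72
@72: h [40B, align 8] → 112
within Slot: state at 32
72 + 32 = 104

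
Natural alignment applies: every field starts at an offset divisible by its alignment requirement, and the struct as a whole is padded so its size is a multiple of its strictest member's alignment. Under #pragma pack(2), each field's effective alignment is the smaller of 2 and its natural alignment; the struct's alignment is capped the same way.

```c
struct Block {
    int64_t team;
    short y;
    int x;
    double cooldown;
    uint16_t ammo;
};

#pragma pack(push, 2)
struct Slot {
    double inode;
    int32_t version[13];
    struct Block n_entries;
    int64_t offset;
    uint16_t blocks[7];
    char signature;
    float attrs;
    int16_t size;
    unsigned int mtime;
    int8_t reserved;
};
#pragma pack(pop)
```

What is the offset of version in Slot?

Block: @0: team [8B, align 8] → 8; @8: y [2B, align 2] → 10; +2 pad (align 4); @12: x [4B, align 4] → 16; @16: cooldown [8B, align 8] → 24; @24: ammo [2B, align 2] → 26; +6 tail pad (align 8); size 32, align 8
@0: inode [8B, align 2] → 8
@8: version [52B, align 2] → 60

8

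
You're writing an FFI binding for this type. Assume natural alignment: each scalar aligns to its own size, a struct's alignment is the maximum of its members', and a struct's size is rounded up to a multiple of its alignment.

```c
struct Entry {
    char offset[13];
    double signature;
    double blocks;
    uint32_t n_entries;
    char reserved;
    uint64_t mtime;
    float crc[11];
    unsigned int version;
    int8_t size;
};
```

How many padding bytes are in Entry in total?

@0: offset [13B, align 1] → 13
+3 pad (align 8)
@16: signature [8B, align 8] → 24
@24: blocks [8B, align 8] → 32
@32: n_entries [4B, align 4] → 36
@36: reserved [1B, align 1] → 37
+3 pad (align 8)
@40: mtime [8B, align 8] → 48
@48: crc [44B, align 4] → 92
@92: version [4B, align 4] → 96
@96: size [1B, align 1] → 97
+7 tail pad (align 8)
size 104, align 8
data bytes 91, size 104 → padding 13

13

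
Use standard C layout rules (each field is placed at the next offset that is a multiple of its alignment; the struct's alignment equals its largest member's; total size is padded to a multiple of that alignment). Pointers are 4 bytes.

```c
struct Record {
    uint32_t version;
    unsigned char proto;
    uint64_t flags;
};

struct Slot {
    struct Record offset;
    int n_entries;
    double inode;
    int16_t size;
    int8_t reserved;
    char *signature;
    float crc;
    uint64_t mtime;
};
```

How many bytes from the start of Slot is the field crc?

Record: 0..4  version  (4B, 4-aligned); 4..5  proto  (1B, 1-aligned); 5..8  -- padding (3B); 8..16  flags  (8B, 8-aligned); sizeof = 16, alignof = 8
0..16  offset  (16B, 8-aligned)
16..20  n_entries  (4B, 4-aligned)
20..24  -- padding (4B)
24..32  inode  (8B, 8-aligned)
32..34  size  (2B, 2-aligned)
34..35  reserved  (1B, 1-aligned)
35..36  -- padding (1B)
36..40  signature  (4B, 4-aligned)
40..44  crc  (4B, 4-aligned)

40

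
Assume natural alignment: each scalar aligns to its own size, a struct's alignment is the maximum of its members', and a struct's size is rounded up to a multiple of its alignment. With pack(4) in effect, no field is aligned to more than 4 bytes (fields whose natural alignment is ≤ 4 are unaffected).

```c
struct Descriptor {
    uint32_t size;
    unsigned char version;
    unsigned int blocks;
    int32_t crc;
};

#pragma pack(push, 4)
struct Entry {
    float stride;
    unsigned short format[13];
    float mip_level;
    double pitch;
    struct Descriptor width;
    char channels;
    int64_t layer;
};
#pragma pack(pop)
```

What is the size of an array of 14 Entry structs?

Descriptor: 0..4  size  (4B, 4-aligned); 4..5  version  (1B, 1-aligned); 5..8  -- padding (3B); 8..12  blocks  (4B, 4-aligned); 12..16  crc  (4B, 4-aligned); sizeof = 16, alignof = 4
0..4  stride  (4B, 4-aligned)
4..30  format  (26B, 2-aligned)
30..32  -- padding (2B)
32..36  mip_level  (4B, 4-aligned)
36..44  pitch  (8B, 4-aligned)
44..60  width  (16B, 4-aligned)
60..61  channels  (1B, 1-aligned)
61..64  -- padding (3B)
64..72  layer  (8B, 4-aligned)
sizeof = 72, alignof = 4
array of 14: 14 × 72 = 1008

1008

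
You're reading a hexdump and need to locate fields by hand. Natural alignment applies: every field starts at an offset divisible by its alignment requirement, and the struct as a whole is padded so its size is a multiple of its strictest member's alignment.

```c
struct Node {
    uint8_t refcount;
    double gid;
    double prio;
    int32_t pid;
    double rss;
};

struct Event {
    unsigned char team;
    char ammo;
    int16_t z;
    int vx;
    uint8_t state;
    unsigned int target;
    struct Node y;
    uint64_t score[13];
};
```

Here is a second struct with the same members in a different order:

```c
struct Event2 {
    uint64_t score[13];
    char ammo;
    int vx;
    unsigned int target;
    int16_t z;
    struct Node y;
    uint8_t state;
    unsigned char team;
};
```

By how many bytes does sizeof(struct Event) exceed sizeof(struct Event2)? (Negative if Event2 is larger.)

Node: 0..1  refcount  (1B, 1-aligned); 1..8  -- padding (7B); 8..16  gid  (8B, 8-aligned); 16..24  prio  (8B, 8-aligned); 24..28  pid  (4B, 4-aligned); 28..32  -- padding (4B); 32..40  rss  (8B, 8-aligned); sizeof = 40, alignof = 8
0..1  team  (1B, 1-aligned)
1..2  ammo  (1B, 1-aligned)
2..4  z  (2B, 2-aligned)
4..8  vx  (4B, 4-aligned)
8..9  state  (1B, 1-aligned)
9..12  -- padding (3B)
12..16  target  (4B, 4-aligned)
16..56  y  (40B, 8-aligned)
56..160  score  (104B, 8-aligned)
sizeof = 160, alignof = 8
— Event2 —
0..104  score  (104B, 8-aligned)
104..105  ammo  (1B, 1-aligned)
105..108  -- padding (3B)
108..112  vx  (4B, 4-aligned)
112..116  target  (4B, 4-aligned)
116..118  z  (2B, 2-aligned)
118..120  -- padding (2B)
120..160  y  (40B, 8-aligned)
160..161  state  (1B, 1-aligned)
161..162  team  (1B, 1-aligned)
162..168  -- tail padding (6B)
sizeof = 168, alignof = 8
160 − 168 = -8

-8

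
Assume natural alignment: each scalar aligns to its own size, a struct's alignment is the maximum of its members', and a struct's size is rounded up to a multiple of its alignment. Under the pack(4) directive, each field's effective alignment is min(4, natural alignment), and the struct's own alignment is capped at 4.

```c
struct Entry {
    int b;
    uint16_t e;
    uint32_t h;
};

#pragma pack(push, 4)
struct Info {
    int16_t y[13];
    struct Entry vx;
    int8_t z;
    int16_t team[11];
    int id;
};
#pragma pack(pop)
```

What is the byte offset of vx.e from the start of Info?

32

Entry: 0..4  b  (4B, 4-aligned); 4..6  e  (2B, 2-aligned); 6..8  -- padding (2B); 8..12  h  (4B, 4-aligned); sizeof = 12, alignof = 4
0..26  y  (26B, 2-aligned)
26..28  -- padding (2B)
28..40  vx  (12B, 4-aligned)
within Entry: e at 4
28 + 4 = 32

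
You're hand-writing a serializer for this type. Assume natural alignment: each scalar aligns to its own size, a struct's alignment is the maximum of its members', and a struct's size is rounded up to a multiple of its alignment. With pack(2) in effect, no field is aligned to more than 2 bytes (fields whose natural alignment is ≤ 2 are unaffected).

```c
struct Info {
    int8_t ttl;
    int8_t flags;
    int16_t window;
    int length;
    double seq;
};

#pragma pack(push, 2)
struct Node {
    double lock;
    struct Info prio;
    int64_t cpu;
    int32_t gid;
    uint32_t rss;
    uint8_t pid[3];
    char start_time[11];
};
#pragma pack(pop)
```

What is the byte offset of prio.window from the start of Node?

10

Info: @0: ttl [1B, align 1] → 1; @1: flags [1B, align 1] → 2; @2: window [2B, align 2] → 4; @4: length [4B, align 4] → 8; @8: seq [8B, align 8] → 16; size 16, align 8
@0: lock [8B, align 2] → 8
@8: prio [16B, align 2] → 24
within Info: window at 2
8 + 2 = 10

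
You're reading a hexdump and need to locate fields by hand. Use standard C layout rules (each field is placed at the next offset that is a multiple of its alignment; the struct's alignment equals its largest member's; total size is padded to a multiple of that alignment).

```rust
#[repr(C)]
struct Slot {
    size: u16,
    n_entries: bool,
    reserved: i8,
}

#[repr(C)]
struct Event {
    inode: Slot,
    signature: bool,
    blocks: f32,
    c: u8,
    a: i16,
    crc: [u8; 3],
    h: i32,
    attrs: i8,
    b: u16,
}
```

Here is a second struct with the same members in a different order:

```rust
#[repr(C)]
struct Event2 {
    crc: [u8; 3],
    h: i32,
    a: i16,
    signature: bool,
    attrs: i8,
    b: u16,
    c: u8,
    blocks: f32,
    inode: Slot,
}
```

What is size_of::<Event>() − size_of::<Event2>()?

4

Slot: @0: size [2B, align 2] → 2; @2: n_entries [1B, align 1] → 3; @3: reserved [1B, align 1] → 4; size 4, align 2
@0: inode [4B, align 2] → 4
@4: signature [1B, align 1] → 5
+3 pad (align 4)
@8: blocks [4B, align 4] → 12
@12: c [1B, align 1] → 13
+1 pad (align 2)
@14: a [2B, align 2] → 16
@16: crc [3B, align 1] → 19
+1 pad (align 4)
@20: h [4B, align 4] → 24
@24: attrs [1B, align 1] → 25
+1 pad (align 2)
@26: b [2B, align 2] → 28
size 28, align 4
— Event2 —
@0: crc [3B, align 1] → 3
+1 pad (align 4)
@4: h [4B, align 4] → 8
@8: a [2B, align 2] → 10
@10: signature [1B, align 1] → 11
@11: attrs [1B, align 1] → 12
@12: b [2B, align 2] → 14
@14: c [1B, align 1] → 15
+1 pad (align 4)
@16: blocks [4B, align 4] → 20
@20: inode [4B, align 2] → 24
size 24, align 4
28 − 24 = 4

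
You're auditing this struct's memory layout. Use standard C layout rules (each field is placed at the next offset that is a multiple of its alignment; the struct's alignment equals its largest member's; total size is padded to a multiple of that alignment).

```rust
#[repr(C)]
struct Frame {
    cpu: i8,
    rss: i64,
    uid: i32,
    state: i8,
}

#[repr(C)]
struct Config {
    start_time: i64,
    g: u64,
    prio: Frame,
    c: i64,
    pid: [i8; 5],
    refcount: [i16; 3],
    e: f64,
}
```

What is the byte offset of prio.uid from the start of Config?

Frame: 0..1  cpu  (1B, 1-aligned); 1..8  -- padding (7B); 8..16  rss  (8B, 8-aligned); 16..20  uid  (4B, 4-aligned); 20..21  state  (1B, 1-aligned); 21..24  -- tail padding (3B); sizeof = 24, alignof = 8
0..8  start_time  (8B, 8-aligned)
8..16  g  (8B, 8-aligned)
16..40  prio  (24B, 8-aligned)
within Frame: uid at 16
16 + 16 = 32

32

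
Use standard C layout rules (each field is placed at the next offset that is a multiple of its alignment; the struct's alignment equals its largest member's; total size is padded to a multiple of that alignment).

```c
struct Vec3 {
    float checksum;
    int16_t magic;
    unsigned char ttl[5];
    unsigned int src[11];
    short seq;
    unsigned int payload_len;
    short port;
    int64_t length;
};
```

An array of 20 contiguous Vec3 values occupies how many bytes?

@0: checksum [4B, align 4] → 4
@4: magic [2B, align 2] → 6
@6: ttl [5B, align 1] → 11
+1 pad (align 4)
@12: src [44B, align 4] → 56
@56: seq [2B, align 2] → 58
+2 pad (align 4)
@60: payload_len [4B, align 4] → 64
@64: port [2B, align 2] → 66
+6 pad (align 8)
@72: length [8B, align 8] → 80
size 80, align 8
array of 20: 20 × 80 = 1600

1600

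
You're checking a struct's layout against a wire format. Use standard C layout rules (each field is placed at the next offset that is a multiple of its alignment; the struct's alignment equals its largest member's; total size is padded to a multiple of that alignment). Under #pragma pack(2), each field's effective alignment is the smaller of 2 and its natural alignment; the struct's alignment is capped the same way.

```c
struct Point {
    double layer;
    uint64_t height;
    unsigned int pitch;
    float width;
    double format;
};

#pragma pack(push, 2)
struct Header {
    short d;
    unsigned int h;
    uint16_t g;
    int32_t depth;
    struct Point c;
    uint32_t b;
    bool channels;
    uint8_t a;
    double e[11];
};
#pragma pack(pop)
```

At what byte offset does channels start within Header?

Point: @0: layer [8B, align 8] → 8; @8: height [8B, align 8] → 16; @16: pitch [4B, align 4] → 20; @20: width [4B, align 4] → 24; @24: format [8B, align 8] → 32; size 32, align 8
@0: d [2B, align 2] → 2
@2: h [4B, align 2] → 6
@6: g [2B, align 2] → 8
@8: depth [4B, align 2] → 12
@12: c [32B, align 2] → 44
@44: b [4B, align 2] → 48
@48: channels [1B, align 1] → 49

48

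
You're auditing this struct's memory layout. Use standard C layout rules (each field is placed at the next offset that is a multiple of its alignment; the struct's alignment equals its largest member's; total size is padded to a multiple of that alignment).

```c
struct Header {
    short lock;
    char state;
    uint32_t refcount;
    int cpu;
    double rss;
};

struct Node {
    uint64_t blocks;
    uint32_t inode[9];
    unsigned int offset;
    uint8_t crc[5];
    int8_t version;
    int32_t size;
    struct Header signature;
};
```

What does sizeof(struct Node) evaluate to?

Header: lock at 0 (size 2, align 2) → ends 2; state at 2 (size 1, align 1) → ends 3; pad 1 to align 4 for refcount; refcount at 4 (size 4, align 4) → ends 8; cpu at 8 (size 4, align 4) → ends 12; pad 4 to align 8 for rss; rss at 16 (size 8, align 8) → ends 24; total 24 bytes, alignment 8
blocks at 0 (size 8, align 8) → ends 8
inode at 8 (size 36, align 4) → ends 44
offset at 44 (size 4, align 4) → ends 48
crc at 48 (size 5, align 1) → ends 53
version at 53 (size 1, align 1) → ends 54
pad 2 to align 4 for size
size at 56 (size 4, align 4) → ends 60
pad 4 to align 8 for signature
signature at 64 (size 24, align 8) → ends 88
total 88 bytes, alignment 8

88 bytes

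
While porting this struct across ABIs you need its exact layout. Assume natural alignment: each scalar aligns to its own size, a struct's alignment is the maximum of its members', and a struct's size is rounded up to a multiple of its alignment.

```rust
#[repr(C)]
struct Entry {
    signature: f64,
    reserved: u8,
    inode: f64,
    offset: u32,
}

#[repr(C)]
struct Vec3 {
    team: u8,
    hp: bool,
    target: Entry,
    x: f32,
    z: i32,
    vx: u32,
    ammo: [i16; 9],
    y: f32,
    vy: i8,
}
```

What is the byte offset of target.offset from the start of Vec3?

32

Entry: signature at 0 (size 8, align 8) → ends 8; reserved at 8 (size 1, align 1) → ends 9; pad 7 to align 8 for inode; inode at 16 (size 8, align 8) → ends 24; offset at 24 (size 4, align 4) → ends 28; tail pad 4 to reach multiple of 8; total 32 bytes, alignment 8
team at 0 (size 1, align 1) → ends 1
hp at 1 (size 1, align 1) → ends 2
pad 6 to align 8 for target
target at 8 (size 32, align 8) → ends 40
within Entry: offset at 24
8 + 24 = 32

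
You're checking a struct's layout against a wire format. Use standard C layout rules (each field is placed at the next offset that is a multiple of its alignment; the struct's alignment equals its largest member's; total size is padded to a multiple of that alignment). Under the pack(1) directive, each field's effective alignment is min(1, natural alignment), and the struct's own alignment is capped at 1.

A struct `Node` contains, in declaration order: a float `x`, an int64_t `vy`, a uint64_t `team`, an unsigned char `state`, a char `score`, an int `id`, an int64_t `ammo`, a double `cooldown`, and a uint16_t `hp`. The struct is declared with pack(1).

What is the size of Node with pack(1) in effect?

44

0..4  x  (4B, 1-aligned)
4..12  vy  (8B, 1-aligned)
12..20  team  (8B, 1-aligned)
20..21  state  (1B, 1-aligned)
21..22  score  (1B, 1-aligned)
22..26  id  (4B, 1-aligned)
26..34  ammo  (8B, 1-aligned)
34..42  cooldown  (8B, 1-aligned)
42..44  hp  (2B, 1-aligned)
sizeof = 44, alignof = 1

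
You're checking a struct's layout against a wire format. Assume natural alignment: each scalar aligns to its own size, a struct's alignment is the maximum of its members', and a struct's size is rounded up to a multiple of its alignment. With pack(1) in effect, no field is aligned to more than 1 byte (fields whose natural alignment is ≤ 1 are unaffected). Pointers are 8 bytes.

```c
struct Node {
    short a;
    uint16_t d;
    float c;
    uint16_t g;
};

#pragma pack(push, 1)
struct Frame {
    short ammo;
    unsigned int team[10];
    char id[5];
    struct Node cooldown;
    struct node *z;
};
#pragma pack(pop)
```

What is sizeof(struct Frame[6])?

402

Node: 0..2  a  (2B, 2-aligned); 2..4  d  (2B, 2-aligned); 4..8  c  (4B, 4-aligned); 8..10  g  (2B, 2-aligned); 10..12  -- tail padding (2B); sizeof = 12, alignof = 4
0..2  ammo  (2B, 1-aligned)
2..42  team  (40B, 1-aligned)
42..47  id  (5B, 1-aligned)
47..59  cooldown  (12B, 1-aligned)
59..67  z  (8B, 1-aligned)
sizeof = 67, alignof = 1
array of 6: 6 × 67 = 402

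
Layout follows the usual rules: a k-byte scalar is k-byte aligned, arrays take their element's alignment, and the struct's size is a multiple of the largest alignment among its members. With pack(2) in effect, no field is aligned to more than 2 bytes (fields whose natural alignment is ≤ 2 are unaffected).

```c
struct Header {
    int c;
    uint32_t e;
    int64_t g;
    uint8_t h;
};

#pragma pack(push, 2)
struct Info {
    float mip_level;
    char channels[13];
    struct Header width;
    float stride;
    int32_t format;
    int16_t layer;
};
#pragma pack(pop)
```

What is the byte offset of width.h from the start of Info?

34

Header: 0..4  c  (4B, 4-aligned); 4..8  e  (4B, 4-aligned); 8..16  g  (8B, 8-aligned); 16..17  h  (1B, 1-aligned); 17..24  -- tail padding (7B); sizeof = 24, alignof = 8
0..4  mip_level  (4B, 2-aligned)
4..17  channels  (13B, 1-aligned)
17..18  -- padding (1B)
18..42  width  (24B, 2-aligned)
within Header: h at 16
18 + 16 = 34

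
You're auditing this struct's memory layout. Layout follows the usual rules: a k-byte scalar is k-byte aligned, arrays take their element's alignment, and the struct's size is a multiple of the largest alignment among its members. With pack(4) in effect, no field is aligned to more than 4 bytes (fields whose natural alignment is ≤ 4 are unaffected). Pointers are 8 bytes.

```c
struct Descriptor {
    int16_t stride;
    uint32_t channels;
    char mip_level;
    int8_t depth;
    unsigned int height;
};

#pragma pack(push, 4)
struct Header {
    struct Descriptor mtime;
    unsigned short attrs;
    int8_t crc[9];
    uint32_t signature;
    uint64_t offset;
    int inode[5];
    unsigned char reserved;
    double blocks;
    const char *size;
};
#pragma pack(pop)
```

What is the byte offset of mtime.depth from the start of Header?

Descriptor: 0..2  stride  (2B, 2-aligned); 2..4  -- padding (2B); 4..8  channels  (4B, 4-aligned); 8..9  mip_level  (1B, 1-aligned); 9..10  depth  (1B, 1-aligned); 10..12  -- padding (2B); 12..16  height  (4B, 4-aligned); sizeof = 16, alignof = 4
0..16  mtime  (16B, 4-aligned)
within Descriptor: depth at 9
0 + 9 = 9

9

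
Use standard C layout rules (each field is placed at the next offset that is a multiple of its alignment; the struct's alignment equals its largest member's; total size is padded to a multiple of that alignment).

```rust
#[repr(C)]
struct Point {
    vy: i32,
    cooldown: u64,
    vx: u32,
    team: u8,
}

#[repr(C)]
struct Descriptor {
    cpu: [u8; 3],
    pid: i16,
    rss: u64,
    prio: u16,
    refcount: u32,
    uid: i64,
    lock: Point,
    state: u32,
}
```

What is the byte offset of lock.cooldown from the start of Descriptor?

Point: 0..4  vy  (4B, 4-aligned); 4..8  -- padding (4B); 8..16  cooldown  (8B, 8-aligned); 16..20  vx  (4B, 4-aligned); 20..21  team  (1B, 1-aligned); 21..24  -- tail padding (3B); sizeof = 24, alignof = 8
0..3  cpu  (3B, 1-aligned)
3..4  -- padding (1B)
4..6  pid  (2B, 2-aligned)
6..8  -- padding (2B)
8..16  rss  (8B, 8-aligned)
16..18  prio  (2B, 2-aligned)
18..20  -- padding (2B)
20..24  refcount  (4B, 4-aligned)
24..32  uid  (8B, 8-aligned)
32..56  lock  (24B, 8-aligned)
within Point: cooldown at 8
32 + 8 = 40

40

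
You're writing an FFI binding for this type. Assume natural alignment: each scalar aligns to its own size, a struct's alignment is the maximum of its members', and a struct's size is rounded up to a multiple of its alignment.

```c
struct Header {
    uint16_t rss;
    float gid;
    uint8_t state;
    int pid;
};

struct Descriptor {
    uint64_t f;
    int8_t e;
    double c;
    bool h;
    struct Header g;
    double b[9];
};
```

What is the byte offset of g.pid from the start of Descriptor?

Header: rss at 0 (size 2, align 2) → ends 2; pad 2 to align 4 for gid; gid at 4 (size 4, align 4) → ends 8; state at 8 (size 1, align 1) → ends 9; pad 3 to align 4 for pid; pid at 12 (size 4, align 4) → ends 16; total 16 bytes, alignment 4
f at 0 (size 8, align 8) → ends 8
e at 8 (size 1, align 1) → ends 9
pad 7 to align 8 for c
c at 16 (size 8, align 8) → ends 24
h at 24 (size 1, align 1) → ends 25
pad 3 to align 4 for g
g at 28 (size 16, align 4) → ends 44
within Header: pid at 12
28 + 12 = 40

40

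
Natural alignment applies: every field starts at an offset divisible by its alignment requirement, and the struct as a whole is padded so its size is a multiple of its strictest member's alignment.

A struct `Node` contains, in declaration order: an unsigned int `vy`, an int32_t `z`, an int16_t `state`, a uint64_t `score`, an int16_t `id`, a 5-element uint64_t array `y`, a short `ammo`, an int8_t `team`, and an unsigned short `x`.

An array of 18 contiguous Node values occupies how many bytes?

1440

0..4  vy  (4B, 4-aligned)
4..8  z  (4B, 4-aligned)
8..10  state  (2B, 2-aligned)
10..16  -- padding (6B)
16..24  score  (8B, 8-aligned)
24..26  id  (2B, 2-aligned)
26..32  -- padding (6B)
32..72  y  (40B, 8-aligned)
72..74  ammo  (2B, 2-aligned)
74..75  team  (1B, 1-aligned)
75..76  -- padding (1B)
76..78  x  (2B, 2-aligned)
78..80  -- tail padding (2B)
sizeof = 80, alignof = 8
array of 18: 18 × 80 = 1440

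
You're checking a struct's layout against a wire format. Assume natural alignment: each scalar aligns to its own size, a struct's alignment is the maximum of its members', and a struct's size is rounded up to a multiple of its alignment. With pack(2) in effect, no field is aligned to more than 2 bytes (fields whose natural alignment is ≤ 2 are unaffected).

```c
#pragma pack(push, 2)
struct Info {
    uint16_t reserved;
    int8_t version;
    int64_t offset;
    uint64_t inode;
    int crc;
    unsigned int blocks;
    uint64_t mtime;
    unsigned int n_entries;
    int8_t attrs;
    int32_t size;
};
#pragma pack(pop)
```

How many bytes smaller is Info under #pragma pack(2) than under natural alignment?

natural layout:
  reserved at 0 (size 2, align 2) → ends 2
  version at 2 (size 1, align 1) → ends 3
  pad 5 to align 8 for offset
  offset at 8 (size 8, align 8) → ends 16
  inode at 16 (size 8, align 8) → ends 24
  crc at 24 (size 4, align 4) → ends 28
  blocks at 28 (size 4, align 4) → ends 32
  mtime at 32 (size 8, align 8) → ends 40
  n_entries at 40 (size 4, align 4) → ends 44
  attrs at 44 (size 1, align 1) → ends 45
  pad 3 to align 4 for size
  size at 48 (size 4, align 4) → ends 52
  tail pad 4 to reach multiple of 8
  total 56 bytes, alignment 8
packed(2) layout:
  reserved at 0 (size 2, align 2) → ends 2
  version at 2 (size 1, align 1) → ends 3
  pad 1 to align 2 for offset
  offset at 4 (size 8, align 2) → ends 12
  inode at 12 (size 8, align 2) → ends 20
  crc at 20 (size 4, align 2) → ends 24
  blocks at 24 (size 4, align 2) → ends 28
  mtime at 28 (size 8, align 2) → ends 36
  n_entries at 36 (size 4, align 2) → ends 40
  attrs at 40 (size 1, align 1) → ends 41
  pad 1 to align 2 for size
  size at 42 (size 4, align 2) → ends 46
  total 46 bytes, alignment 2
56 − 46 = 10

10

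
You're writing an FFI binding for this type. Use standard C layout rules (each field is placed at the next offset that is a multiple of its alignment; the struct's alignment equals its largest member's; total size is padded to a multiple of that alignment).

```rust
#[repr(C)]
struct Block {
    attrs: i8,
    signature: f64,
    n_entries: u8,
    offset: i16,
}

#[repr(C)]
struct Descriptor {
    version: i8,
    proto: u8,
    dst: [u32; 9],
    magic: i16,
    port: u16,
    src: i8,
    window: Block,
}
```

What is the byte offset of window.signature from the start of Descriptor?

Block: @0: attrs [1B, align 1] → 1; +7 pad (align 8); @8: signature [8B, align 8] → 16; @16: n_entries [1B, align 1] → 17; +1 pad (align 2); @18: offset [2B, align 2] → 20; +4 tail pad (align 8); size 24, align 8
@0: version [1B, align 1] → 1
@1: proto [1B, align 1] → 2
+2 pad (align 4)
@4: dst [36B, align 4] → 40
@40: magic [2B, align 2] → 42
@42: port [2B, align 2] → 44
@44: src [1B, align 1] → 45
+3 pad (align 8)
@48: window [24B, align 8] → 72
within Block: signature at 8
48 + 8 = 56

56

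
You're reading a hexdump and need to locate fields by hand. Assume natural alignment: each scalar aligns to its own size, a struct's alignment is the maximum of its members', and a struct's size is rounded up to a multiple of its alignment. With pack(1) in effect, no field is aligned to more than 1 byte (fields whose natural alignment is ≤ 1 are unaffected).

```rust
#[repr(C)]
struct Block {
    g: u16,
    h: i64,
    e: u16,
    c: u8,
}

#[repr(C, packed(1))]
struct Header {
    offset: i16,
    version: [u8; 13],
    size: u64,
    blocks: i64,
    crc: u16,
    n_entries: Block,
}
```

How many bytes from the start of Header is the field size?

15

Block: 0..2  g  (2B, 2-aligned); 2..8  -- padding (6B); 8..16  h  (8B, 8-aligned); 16..18  e  (2B, 2-aligned); 18..19  c  (1B, 1-aligned); 19..24  -- tail padding (5B); sizeof = 24, alignof = 8
0..2  offset  (2B, 1-aligned)
2..15  version  (13B, 1-aligned)
15..23  size  (8B, 1-aligned)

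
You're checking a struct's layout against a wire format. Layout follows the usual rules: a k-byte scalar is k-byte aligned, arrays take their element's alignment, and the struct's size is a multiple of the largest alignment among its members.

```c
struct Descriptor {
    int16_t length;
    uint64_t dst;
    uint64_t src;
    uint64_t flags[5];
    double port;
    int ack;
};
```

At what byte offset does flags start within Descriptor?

0..2  length  (2B, 2-aligned)
2..8  -- padding (6B)
8..16  dst  (8B, 8-aligned)
16..24  src  (8B, 8-aligned)
24..64  flags  (40B, 8-aligned)

24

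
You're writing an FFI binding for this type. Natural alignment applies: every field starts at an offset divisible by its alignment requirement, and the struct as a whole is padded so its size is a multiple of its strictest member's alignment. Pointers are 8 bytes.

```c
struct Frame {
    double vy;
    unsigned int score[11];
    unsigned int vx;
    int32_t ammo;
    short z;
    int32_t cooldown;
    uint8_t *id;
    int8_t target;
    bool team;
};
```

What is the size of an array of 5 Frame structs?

0..8  vy  (8B, 8-aligned)
8..52  score  (44B, 4-aligned)
52..56  vx  (4B, 4-aligned)
56..60  ammo  (4B, 4-aligned)
60..62  z  (2B, 2-aligned)
62..64  -- padding (2B)
64..68  cooldown  (4B, 4-aligned)
68..72  -- padding (4B)
72..80  id  (8B, 8-aligned)
80..81  target  (1B, 1-aligned)
81..82  team  (1B, 1-aligned)
82..88  -- tail padding (6B)
sizeof = 88, alignof = 8
array of 5: 5 × 88 = 440

440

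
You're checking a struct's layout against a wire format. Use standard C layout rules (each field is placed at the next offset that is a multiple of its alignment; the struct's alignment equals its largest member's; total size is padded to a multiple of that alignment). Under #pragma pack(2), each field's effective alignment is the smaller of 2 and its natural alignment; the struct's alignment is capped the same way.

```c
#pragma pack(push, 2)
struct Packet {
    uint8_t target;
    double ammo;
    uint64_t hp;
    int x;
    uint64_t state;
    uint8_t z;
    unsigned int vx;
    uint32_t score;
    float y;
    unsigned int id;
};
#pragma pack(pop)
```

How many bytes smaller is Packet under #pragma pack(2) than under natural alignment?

16

natural layout:
  @0: target [1B, align 1] → 1
  +7 pad (align 8)
  @8: ammo [8B, align 8] → 16
  @16: hp [8B, align 8] → 24
  @24: x [4B, align 4] → 28
  +4 pad (align 8)
  @32: state [8B, align 8] → 40
  @40: z [1B, align 1] → 41
  +3 pad (align 4)
  @44: vx [4B, align 4] → 48
  @48: score [4B, align 4] → 52
  @52: y [4B, align 4] → 56
  @56: id [4B, align 4] → 60
  +4 tail pad (align 8)
  size 64, align 8
packed(2) layout:
  @0: target [1B, align 1] → 1
  +1 pad (align 2)
  @2: ammo [8B, align 2] → 10
  @10: hp [8B, align 2] → 18
  @18: x [4B, align 2] → 22
  @22: state [8B, align 2] → 30
  @30: z [1B, align 1] → 31
  +1 pad (align 2)
  @32: vx [4B, align 2] → 36
  @36: score [4B, align 2] → 40
  @40: y [4B, align 2] → 44
  @44: id [4B, align 2] → 48
  size 48, align 2
64 − 48 = 16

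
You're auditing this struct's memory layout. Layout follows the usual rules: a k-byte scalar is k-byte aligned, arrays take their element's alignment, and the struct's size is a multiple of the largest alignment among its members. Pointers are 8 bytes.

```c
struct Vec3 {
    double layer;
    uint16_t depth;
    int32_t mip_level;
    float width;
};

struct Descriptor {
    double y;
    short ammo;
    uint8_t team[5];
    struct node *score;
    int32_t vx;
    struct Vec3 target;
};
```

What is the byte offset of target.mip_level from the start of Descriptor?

44

Vec3: layer at 0 (size 8, align 8) → ends 8; depth at 8 (size 2, align 2) → ends 10; pad 2 to align 4 for mip_level; mip_level at 12 (size 4, align 4) → ends 16; width at 16 (size 4, align 4) → ends 20; tail pad 4 to reach multiple of 8; total 24 bytes, alignment 8
y at 0 (size 8, align 8) → ends 8
ammo at 8 (size 2, align 2) → ends 10
team at 10 (size 5, align 1) → ends 15
pad 1 to align 8 for score
score at 16 (size 8, align 8) → ends 24
vx at 24 (size 4, align 4) → ends 28
pad 4 to align 8 for target
target at 32 (size 24, align 8) → ends 56
within Vec3: mip_level at 12
32 + 12 = 44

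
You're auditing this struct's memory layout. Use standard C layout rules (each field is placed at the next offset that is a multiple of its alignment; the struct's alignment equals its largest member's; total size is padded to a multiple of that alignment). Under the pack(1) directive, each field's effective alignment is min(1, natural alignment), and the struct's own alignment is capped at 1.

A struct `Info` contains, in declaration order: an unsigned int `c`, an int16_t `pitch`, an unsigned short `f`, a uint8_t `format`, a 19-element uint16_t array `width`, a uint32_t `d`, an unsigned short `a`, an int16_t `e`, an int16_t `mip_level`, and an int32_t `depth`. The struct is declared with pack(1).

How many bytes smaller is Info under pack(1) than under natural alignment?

natural layout:
  @0: c [4B, align 4] → 4
  @4: pitch [2B, align 2] → 6
  @6: f [2B, align 2] → 8
  @8: format [1B, align 1] → 9
  +1 pad (align 2)
  @10: width [38B, align 2] → 48
  @48: d [4B, align 4] → 52
  @52: a [2B, align 2] → 54
  @54: e [2B, align 2] → 56
  @56: mip_level [2B, align 2] → 58
  +2 pad (align 4)
  @60: depth [4B, align 4] → 64
  size 64, align 4
packed(1) layout:
  @0: c [4B, align 1] → 4
  @4: pitch [2B, align 1] → 6
  @6: f [2B, align 1] → 8
  @8: format [1B, align 1] → 9
  @9: width [38B, align 1] → 47
  @47: d [4B, align 1] → 51
  @51: a [2B, align 1] → 53
  @53: e [2B, align 1] → 55
  @55: mip_level [2B, align 1] → 57
  @57: depth [4B, align 1] → 61
  size 61, align 1
64 − 61 = 3

3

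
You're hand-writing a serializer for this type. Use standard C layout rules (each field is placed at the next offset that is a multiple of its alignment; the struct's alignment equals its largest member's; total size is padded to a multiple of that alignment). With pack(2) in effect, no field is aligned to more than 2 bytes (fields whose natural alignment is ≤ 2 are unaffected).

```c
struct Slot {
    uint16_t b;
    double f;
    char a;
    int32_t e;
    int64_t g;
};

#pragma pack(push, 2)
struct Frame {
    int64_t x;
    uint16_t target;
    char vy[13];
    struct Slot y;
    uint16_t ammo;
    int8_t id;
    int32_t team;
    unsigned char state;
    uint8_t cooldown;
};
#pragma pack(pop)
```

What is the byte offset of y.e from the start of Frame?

44

Slot: 0..2  b  (2B, 2-aligned); 2..8  -- padding (6B); 8..16  f  (8B, 8-aligned); 16..17  a  (1B, 1-aligned); 17..20  -- padding (3B); 20..24  e  (4B, 4-aligned); 24..32  g  (8B, 8-aligned); sizeof = 32, alignof = 8
0..8  x  (8B, 2-aligned)
8..10  target  (2B, 2-aligned)
10..23  vy  (13B, 1-aligned)
23..24  -- padding (1B)
24..56  y  (32B, 2-aligned)
within Slot: e at 20
24 + 20 = 44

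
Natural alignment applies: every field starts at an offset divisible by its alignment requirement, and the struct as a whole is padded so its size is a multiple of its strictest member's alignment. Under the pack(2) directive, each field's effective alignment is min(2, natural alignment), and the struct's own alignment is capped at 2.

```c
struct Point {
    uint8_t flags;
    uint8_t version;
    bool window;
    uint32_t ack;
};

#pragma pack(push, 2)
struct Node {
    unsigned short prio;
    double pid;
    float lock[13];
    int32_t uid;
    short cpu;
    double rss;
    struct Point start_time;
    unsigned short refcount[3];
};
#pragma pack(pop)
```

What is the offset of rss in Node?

68

Point: flags at 0 (size 1, align 1) → ends 1; version at 1 (size 1, align 1) → ends 2; window at 2 (size 1, align 1) → ends 3; pad 1 to align 4 for ack; ack at 4 (size 4, align 4) → ends 8; total 8 bytes, alignment 4
prio at 0 (size 2, align 2) → ends 2
pid at 2 (size 8, align 2) → ends 10
lock at 10 (size 52, align 2) → ends 62
uid at 62 (size 4, align 2) → ends 66
cpu at 66 (size 2, align 2) → ends 68
rss at 68 (size 8, align 2) → ends 76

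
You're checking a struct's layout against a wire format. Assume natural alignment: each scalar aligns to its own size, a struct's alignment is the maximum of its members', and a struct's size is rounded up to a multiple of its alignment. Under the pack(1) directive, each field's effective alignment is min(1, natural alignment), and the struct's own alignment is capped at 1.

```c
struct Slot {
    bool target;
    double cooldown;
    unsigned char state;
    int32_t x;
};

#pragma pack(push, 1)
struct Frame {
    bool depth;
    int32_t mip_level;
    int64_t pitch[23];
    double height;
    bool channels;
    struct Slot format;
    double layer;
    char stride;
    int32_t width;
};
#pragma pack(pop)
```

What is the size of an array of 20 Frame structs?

Slot: 0..1  target  (1B, 1-aligned); 1..8  -- padding (7B); 8..16  cooldown  (8B, 8-aligned); 16..17  state  (1B, 1-aligned); 17..20  -- padding (3B); 20..24  x  (4B, 4-aligned); sizeof = 24, alignof = 8
0..1  depth  (1B, 1-aligned)
1..5  mip_level  (4B, 1-aligned)
5..189  pitch  (184B, 1-aligned)
189..197  height  (8B, 1-aligned)
197..198  channels  (1B, 1-aligned)
198..222  format  (24B, 1-aligned)
222..230  layer  (8B, 1-aligned)
230..231  stride  (1B, 1-aligned)
231..235  width  (4B, 1-aligned)
sizeof = 235, alignof = 1
array of 20: 20 × 235 = 4700

4700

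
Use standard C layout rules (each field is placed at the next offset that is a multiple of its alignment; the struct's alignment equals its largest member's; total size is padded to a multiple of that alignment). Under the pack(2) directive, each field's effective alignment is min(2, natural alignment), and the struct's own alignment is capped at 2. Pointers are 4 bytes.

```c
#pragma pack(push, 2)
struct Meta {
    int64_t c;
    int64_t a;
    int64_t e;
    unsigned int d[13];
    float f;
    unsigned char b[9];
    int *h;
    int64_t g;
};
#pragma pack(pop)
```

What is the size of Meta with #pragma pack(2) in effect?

102

0..8  c  (8B, 2-aligned)
8..16  a  (8B, 2-aligned)
16..24  e  (8B, 2-aligned)
24..76  d  (52B, 2-aligned)
76..80  f  (4B, 2-aligned)
80..89  b  (9B, 1-aligned)
89..90  -- padding (1B)
90..94  h  (4B, 2-aligned)
94..102  g  (8B, 2-aligned)
sizeof = 102, alignof = 2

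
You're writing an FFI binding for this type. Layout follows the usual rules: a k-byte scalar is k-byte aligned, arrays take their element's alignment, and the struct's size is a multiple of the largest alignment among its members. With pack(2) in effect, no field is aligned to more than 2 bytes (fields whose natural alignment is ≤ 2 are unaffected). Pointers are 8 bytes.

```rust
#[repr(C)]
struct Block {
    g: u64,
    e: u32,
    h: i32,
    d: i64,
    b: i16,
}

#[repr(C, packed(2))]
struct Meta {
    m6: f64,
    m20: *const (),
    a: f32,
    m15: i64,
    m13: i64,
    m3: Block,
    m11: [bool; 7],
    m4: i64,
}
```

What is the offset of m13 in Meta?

28

Block: 0..8  g  (8B, 8-aligned); 8..12  e  (4B, 4-aligned); 12..16  h  (4B, 4-aligned); 16..24  d  (8B, 8-aligned); 24..26  b  (2B, 2-aligned); 26..32  -- tail padding (6B); sizeof = 32, alignof = 8
0..8  m6  (8B, 2-aligned)
8..16  m20  (8B, 2-aligned)
16..20  a  (4B, 2-aligned)
20..28  m15  (8B, 2-aligned)
28..36  m13  (8B, 2-aligned)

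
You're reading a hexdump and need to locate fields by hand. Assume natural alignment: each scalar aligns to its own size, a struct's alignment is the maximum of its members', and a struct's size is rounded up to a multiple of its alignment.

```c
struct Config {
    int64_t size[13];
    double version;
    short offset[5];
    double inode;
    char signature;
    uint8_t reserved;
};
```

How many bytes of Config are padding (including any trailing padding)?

12

0..104  size  (104B, 8-aligned)
104..112  version  (8B, 8-aligned)
112..122  offset  (10B, 2-aligned)
122..128  -- padding (6B)
128..136  inode  (8B, 8-aligned)
136..137  signature  (1B, 1-aligned)
137..138  reserved  (1B, 1-aligned)
138..144  -- tail padding (6B)
sizeof = 144, alignof = 8
data bytes 132, size 144 → padding 12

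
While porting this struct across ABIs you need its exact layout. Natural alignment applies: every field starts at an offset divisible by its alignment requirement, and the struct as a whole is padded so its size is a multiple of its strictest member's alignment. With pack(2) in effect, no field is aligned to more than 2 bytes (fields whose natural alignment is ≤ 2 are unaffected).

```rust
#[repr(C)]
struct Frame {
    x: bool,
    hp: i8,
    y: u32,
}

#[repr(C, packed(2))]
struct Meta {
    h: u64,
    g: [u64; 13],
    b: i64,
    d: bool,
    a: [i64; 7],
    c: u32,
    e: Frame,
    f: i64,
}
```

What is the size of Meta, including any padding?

Frame: @0: x [1B, align 1] → 1; @1: hp [1B, align 1] → 2; +2 pad (align 4); @4: y [4B, align 4] → 8; size 8, align 4
@0: h [8B, align 2] → 8
@8: g [104B, align 2] → 112
@112: b [8B, align 2] → 120
@120: d [1B, align 1] → 121
+1 pad (align 2)
@122: a [56B, align 2] → 178
@178: c [4B, align 2] → 182
@182: e [8B, align 2] → 190
@190: f [8B, align 2] → 198
size 198, align 2

198 bytes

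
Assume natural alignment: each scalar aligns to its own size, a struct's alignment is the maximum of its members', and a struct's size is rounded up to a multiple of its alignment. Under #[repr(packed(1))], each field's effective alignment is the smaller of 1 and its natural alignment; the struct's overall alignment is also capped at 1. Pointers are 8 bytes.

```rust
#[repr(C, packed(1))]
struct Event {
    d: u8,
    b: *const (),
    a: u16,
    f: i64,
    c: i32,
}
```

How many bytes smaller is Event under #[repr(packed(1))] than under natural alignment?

natural layout:
  0..1  d  (1B, 1-aligned)
  1..8  -- padding (7B)
  8..16  b  (8B, 8-aligned)
  16..18  a  (2B, 2-aligned)
  18..24  -- padding (6B)
  24..32  f  (8B, 8-aligned)
  32..36  c  (4B, 4-aligned)
  36..40  -- tail padding (4B)
  sizeof = 40, alignof = 8
packed(1) layout:
  0..1  d  (1B, 1-aligned)
  1..9  b  (8B, 1-aligned)
  9..11  a  (2B, 1-aligned)
  11..19  f  (8B, 1-aligned)
  19..23  c  (4B, 1-aligned)
  sizeof = 23, alignof = 1
40 − 23 = 17

17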